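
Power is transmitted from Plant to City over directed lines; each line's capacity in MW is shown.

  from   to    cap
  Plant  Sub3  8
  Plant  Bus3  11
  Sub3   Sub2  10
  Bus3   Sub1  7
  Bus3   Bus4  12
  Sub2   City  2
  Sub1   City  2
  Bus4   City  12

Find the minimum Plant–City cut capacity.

Augment Plant→Sub3→Sub2→City: bottleneck 2, flow now 2.
Augment Plant→Bus3→Sub1→City: bottleneck 2, flow now 4.
Augment Plant→Bus3→Bus4→City: bottleneck 9, flow now 13.
No augmenting path remains; maximum flow = 13.
By max-flow min-cut, the minimum cut capacity equals the max flow.
In the residual graph, reachable from Plant: {Plant, Sub3, Sub2}.
Min-cut edges: Plant→Bus3 (11), Sub2→City (2); capacity 11 + 2 = 13.

13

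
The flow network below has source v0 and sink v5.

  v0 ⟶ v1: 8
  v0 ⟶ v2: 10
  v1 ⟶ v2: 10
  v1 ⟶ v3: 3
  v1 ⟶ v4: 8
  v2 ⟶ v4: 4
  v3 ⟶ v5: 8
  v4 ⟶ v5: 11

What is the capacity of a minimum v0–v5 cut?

12

Augment v0→v1→v3→v5: bottleneck 3, flow now 3.
Augment v0→v1→v4→v5: bottleneck 5, flow now 8.
Augment v0→v2→v4→v5: bottleneck 4, flow now 12.
No augmenting path remains; maximum flow = 12.
By max-flow min-cut, the minimum cut capacity equals the max flow.
In the residual graph, reachable from v0: {v0, v2}.
Min-cut edges: v0→v1 (8), v2→v4 (4); capacity 8 + 4 = 12.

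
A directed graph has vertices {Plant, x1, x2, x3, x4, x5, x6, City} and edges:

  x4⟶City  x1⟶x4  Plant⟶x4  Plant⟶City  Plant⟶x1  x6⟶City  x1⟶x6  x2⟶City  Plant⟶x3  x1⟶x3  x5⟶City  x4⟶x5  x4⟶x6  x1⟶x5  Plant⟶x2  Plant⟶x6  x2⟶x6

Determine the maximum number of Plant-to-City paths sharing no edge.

Assign every edge capacity 1; by Menger, the answer equals the max flow.
Path Plant→City (+1); total 1.
Path Plant→x2→City (+1); total 2.
Path Plant→x4→City (+1); total 3.
Path Plant→x6→City (+1); total 4.
Path Plant→x1→x5→City (+1); total 5.
No residual Plant→City path; max flow = 5.
Certifying cut of size 5: {Plant→City, Plant→x1, Plant→x2, Plant→x4, Plant→x6}.

5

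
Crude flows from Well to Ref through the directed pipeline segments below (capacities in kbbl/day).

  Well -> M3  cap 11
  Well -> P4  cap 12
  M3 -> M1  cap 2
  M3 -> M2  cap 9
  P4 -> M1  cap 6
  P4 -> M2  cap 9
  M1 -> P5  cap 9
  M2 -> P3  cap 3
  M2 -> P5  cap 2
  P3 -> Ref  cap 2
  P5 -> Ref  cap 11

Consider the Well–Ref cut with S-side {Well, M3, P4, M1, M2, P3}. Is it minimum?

Given cut capacity: 9 + 2 + 2 = 13.
Augment Well→M3→M1→P5→Ref: bottleneck 2, flow now 2.
Augment Well→M3→M2→P3→Ref: bottleneck 2, flow now 4.
Augment Well→M3→M2→P5→Ref: bottleneck 2, flow now 6.
Augment Well→P4→M1→P5→Ref: bottleneck 6, flow now 12.
No augmenting path remains; maximum flow = 12.
In the residual graph, reachable from Well: {Well, M3, P4, M2, P3}.
Min-cut edges: M3→M1 (2), P4→M1 (6), M2→P5 (2), P3→Ref (2); capacity 2 + 6 + 2 + 2 = 12.
Cut capacity 13 exceeds the max flow 12, so it is not minimum.

No — its capacity is 13, but the minimum cut has capacity 12.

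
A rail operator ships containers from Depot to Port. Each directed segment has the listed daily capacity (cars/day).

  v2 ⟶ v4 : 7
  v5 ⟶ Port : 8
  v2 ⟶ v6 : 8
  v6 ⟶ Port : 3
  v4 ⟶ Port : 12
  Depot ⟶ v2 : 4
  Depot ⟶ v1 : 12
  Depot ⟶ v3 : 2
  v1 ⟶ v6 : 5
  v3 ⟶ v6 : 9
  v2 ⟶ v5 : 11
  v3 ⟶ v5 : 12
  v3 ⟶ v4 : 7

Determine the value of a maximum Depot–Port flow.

9

Augment Depot→v1→v6→Port: bottleneck 3, flow now 3.
Augment Depot→v2→v4→Port: bottleneck 4, flow now 7.
Augment Depot→v3→v4→Port: bottleneck 2, flow now 9.
No augmenting path remains; maximum flow = 9.
In the residual graph, reachable from Depot: {Depot, v1, v6}.
Min-cut edges: Depot→v2 (4), Depot→v3 (2), v6→Port (3); capacity 4 + 2 + 3 = 9.
This cut is saturated, so no flow can exceed 9.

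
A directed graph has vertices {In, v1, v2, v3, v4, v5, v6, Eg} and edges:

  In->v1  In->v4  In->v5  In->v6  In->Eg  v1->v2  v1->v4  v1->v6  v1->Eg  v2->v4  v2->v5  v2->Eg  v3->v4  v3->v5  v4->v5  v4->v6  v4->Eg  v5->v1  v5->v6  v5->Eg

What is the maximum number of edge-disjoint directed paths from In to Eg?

Assign every edge capacity 1; by Menger, the answer equals the max flow.
Path In→Eg (+1); total 1.
Path In→v1→Eg (+1); total 2.
Path In→v4→Eg (+1); total 3.
Path In→v5→Eg (+1); total 4.
No residual In→Eg path; max flow = 4.
Certifying cut of size 4: {In→Eg, In→v1, In→v4, In→v5}.

4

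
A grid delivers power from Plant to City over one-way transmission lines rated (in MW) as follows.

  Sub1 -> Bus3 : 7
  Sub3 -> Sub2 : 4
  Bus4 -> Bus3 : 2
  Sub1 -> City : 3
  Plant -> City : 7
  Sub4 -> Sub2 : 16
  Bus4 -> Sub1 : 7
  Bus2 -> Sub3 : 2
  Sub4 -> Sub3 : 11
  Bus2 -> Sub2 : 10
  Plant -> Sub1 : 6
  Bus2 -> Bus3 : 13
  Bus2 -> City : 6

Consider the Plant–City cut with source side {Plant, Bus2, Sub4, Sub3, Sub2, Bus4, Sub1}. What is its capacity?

Edges leaving {Plant, Bus2, Sub4, Sub3, Sub2, Bus4, Sub1}: Plant→City (7), Bus2→Bus3 (13), Bus2→City (6), Bus4→Bus3 (2), Sub1→Bus3 (7), Sub1→City (3).
Cut capacity = 7 + 13 + 6 + 2 + 7 + 3 = 38.

38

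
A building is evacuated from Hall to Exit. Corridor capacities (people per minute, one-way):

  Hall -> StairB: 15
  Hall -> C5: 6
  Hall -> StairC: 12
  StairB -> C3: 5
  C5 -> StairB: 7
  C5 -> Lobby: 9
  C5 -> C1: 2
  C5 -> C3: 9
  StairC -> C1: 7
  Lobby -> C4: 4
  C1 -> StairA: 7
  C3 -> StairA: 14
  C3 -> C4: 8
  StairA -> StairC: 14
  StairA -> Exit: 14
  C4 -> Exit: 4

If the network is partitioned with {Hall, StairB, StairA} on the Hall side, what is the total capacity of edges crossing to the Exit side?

Edges leaving {Hall, StairB, StairA}: Hall→C5 (6), Hall→StairC (12), StairB→C3 (5), StairA→StairC (14), StairA→Exit (14).
Cut capacity = 6 + 12 + 5 + 14 + 14 = 51.

51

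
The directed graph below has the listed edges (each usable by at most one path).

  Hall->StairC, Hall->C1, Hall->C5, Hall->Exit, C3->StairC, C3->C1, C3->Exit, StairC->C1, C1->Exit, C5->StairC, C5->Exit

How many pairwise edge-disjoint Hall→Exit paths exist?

3

Assign every edge capacity 1; by Menger, the answer equals the max flow.
Path Hall→Exit (+1); total 1.
Path Hall→C1→Exit (+1); total 2.
Path Hall→C5→Exit (+1); total 3.
No residual Hall→Exit path; max flow = 3.
Certifying cut of size 3: {C1→Exit, Hall→C5, Hall→Exit}.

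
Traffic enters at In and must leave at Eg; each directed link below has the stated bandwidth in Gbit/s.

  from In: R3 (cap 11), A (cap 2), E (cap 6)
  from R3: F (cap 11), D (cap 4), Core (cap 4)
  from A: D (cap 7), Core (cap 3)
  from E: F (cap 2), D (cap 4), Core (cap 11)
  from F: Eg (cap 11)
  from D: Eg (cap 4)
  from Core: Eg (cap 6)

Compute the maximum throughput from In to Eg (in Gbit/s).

Augment In→R3→F→Eg: bottleneck 11, flow now 11.
Augment In→A→D→Eg: bottleneck 2, flow now 13.
Augment In→E→D→Eg: bottleneck 2, flow now 15.
Augment In→E→Core→Eg: bottleneck 4, flow now 19.
No augmenting path remains; maximum flow = 19.
In the residual graph, reachable from In: {In}.
Min-cut edges: In→R3 (11), In→A (2), In→E (6); capacity 11 + 2 + 6 = 19.
This cut is saturated, so no flow can exceed 19.

19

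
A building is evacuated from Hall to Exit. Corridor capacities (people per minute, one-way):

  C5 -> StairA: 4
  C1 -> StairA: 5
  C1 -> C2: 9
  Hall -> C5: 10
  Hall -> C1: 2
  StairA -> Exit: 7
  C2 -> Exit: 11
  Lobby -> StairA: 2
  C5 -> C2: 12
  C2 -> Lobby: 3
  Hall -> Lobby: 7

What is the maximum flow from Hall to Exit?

Augment Hall→C5→C2→Exit: bottleneck 10, flow now 10.
Augment Hall→C1→C2→Exit: bottleneck 1, flow now 11.
Augment Hall→C1→StairA→Exit: bottleneck 1, flow now 12.
Augment Hall→Lobby→StairA→Exit: bottleneck 2, flow now 14.
No augmenting path remains; maximum flow = 14.
In the residual graph, reachable from Hall: {Hall, Lobby}.
Min-cut edges: Hall→C5 (10), Hall→C1 (2), Lobby→StairA (2); capacity 10 + 2 + 2 = 14.
This cut is saturated, so no flow can exceed 14.

14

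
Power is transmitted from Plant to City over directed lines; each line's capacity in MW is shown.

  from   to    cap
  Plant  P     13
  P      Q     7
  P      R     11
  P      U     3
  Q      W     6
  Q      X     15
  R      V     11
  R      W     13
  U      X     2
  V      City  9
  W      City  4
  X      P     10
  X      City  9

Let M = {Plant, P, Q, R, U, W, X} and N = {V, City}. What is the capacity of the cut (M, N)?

24

Edges leaving {Plant, P, Q, R, U, W, X}: R→V (11), W→City (4), X→City (9).
Cut capacity = 11 + 4 + 9 = 24.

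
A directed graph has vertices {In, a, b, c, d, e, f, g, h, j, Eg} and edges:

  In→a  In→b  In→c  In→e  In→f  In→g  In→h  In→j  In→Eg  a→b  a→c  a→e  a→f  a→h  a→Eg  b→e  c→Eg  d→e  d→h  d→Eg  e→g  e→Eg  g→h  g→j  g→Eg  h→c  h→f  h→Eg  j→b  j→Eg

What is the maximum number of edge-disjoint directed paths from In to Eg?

7

Assign every edge capacity 1; by Menger, the answer equals the max flow.
Path In→Eg (+1); total 1.
Path In→a→Eg (+1); total 2.
Path In→c→Eg (+1); total 3.
Path In→e→Eg (+1); total 4.
Path In→g→Eg (+1); total 5.
Path In→h→Eg (+1); total 6.
Path In→j→Eg (+1); total 7.
No residual In→Eg path; max flow = 7.
Certifying cut of size 7: {In→Eg, In→a, c→Eg, e→Eg, g→Eg, h→Eg, j→Eg}.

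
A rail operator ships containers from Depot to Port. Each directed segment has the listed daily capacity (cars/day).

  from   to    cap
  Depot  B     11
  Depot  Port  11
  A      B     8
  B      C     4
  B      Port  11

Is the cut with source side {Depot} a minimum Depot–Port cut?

Yes — it is a minimum cut (capacity 22).

Given cut capacity: 11 + 11 = 22.
Augment Depot→Port: bottleneck 11, flow now 11.
Augment Depot→B→Port: bottleneck 11, flow now 22.
No augmenting path remains; maximum flow = 22.
Cut capacity 22 equals the max flow, so it is a minimum cut.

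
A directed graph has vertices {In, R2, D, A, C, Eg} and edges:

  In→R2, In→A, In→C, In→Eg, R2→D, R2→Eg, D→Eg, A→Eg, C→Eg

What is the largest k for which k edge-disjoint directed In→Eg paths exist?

Assign every edge capacity 1; by Menger, the answer equals the max flow.
Path In→Eg (+1); total 1.
Path In→R2→Eg (+1); total 2.
Path In→A→Eg (+1); total 3.
Path In→C→Eg (+1); total 4.
No residual In→Eg path; max flow = 4.
Certifying cut of size 4: {In→A, In→C, In→Eg, In→R2}.

4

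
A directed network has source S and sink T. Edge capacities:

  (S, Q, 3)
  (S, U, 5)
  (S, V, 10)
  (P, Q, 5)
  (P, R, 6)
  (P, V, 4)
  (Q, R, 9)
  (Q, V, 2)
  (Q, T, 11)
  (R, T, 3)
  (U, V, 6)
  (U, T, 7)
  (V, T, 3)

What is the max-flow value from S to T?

11

Augment S→Q→T: bottleneck 3, flow now 3.
Augment S→U→T: bottleneck 5, flow now 8.
Augment S→V→T: bottleneck 3, flow now 11.
No augmenting path remains; maximum flow = 11.
In the residual graph, reachable from S: {S, V}.
Min-cut edges: S→Q (3), S→U (5), V→T (3); capacity 3 + 5 + 3 = 11.
This cut is saturated, so no flow can exceed 11.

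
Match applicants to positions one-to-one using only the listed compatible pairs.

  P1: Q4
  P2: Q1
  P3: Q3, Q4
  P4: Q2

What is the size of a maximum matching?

Unit-capacity flow: source→left, listed edges, right→sink; max matching = max flow.
Augmenting path P1→Q4 (+1); matched 1.
Augmenting path P2→Q1 (+1); matched 2.
Augmenting path P3→Q3 (+1); matched 3.
Augmenting path P4→Q2 (+1); matched 4.
No augmenting path remains; maximum matching = 4.
König certificate: {P1, P2, P3, P4} is a vertex cover of size 4 (every listed pair touches it), so no matching can be larger.

4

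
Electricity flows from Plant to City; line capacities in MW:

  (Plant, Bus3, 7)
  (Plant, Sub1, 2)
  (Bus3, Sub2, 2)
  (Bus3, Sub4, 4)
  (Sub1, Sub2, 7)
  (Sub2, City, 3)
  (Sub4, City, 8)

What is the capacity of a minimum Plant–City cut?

7

Augment Plant→Bus3→Sub2→City: bottleneck 2, flow now 2.
Augment Plant→Bus3→Sub4→City: bottleneck 4, flow now 6.
Augment Plant→Sub1→Sub2→City: bottleneck 1, flow now 7.
No augmenting path remains; maximum flow = 7.
By max-flow min-cut, the minimum cut capacity equals the max flow.
In the residual graph, reachable from Plant: {Plant, Bus3, Sub1, Sub2}.
Min-cut edges: Bus3→Sub4 (4), Sub2→City (3); capacity 4 + 3 = 7.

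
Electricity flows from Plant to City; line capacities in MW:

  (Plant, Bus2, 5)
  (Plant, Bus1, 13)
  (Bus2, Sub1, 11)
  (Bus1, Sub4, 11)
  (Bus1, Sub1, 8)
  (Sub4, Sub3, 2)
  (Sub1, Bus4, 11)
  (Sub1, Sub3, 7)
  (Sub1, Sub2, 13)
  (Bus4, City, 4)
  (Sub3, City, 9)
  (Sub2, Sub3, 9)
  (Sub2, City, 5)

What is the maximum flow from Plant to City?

15

Augment Plant→Bus2→Sub1→Bus4→City: bottleneck 4, flow now 4.
Augment Plant→Bus2→Sub1→Sub3→City: bottleneck 1, flow now 5.
Augment Plant→Bus1→Sub4→Sub3→City: bottleneck 2, flow now 7.
Augment Plant→Bus1→Sub1→Sub3→City: bottleneck 6, flow now 13.
Augment Plant→Bus1→Sub1→Sub2→City: bottleneck 2, flow now 15.
No augmenting path remains; maximum flow = 15.
In the residual graph, reachable from Plant: {Plant, Bus1, Sub4}.
Min-cut edges: Plant→Bus2 (5), Bus1→Sub1 (8), Sub4→Sub3 (2); capacity 5 + 8 + 2 = 15.
This cut is saturated, so no flow can exceed 15.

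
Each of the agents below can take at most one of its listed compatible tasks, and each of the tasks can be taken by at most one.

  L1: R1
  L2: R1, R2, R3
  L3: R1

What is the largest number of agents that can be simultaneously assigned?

Unit-capacity flow: source→left, listed edges, right→sink; max matching = max flow.
Augmenting path L1→R1 (+1); matched 1.
Augmenting path L2→R2 (+1); matched 2.
No augmenting path remains; maximum matching = 2.
König certificate: {L2, R1} is a vertex cover of size 2 (every listed pair touches it), so no matching can be larger.

2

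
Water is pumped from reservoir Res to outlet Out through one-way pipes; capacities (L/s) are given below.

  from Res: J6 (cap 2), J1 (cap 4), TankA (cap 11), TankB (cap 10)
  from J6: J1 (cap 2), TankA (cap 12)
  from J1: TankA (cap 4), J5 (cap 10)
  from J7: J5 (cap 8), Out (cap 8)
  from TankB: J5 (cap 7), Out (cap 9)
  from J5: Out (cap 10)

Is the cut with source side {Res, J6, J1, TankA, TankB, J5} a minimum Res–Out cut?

Given cut capacity: 9 + 10 = 19.
Augment Res→TankB→Out: bottleneck 9, flow now 9.
Augment Res→J1→J5→Out: bottleneck 4, flow now 13.
Augment Res→TankB→J5→Out: bottleneck 1, flow now 14.
Augment Res→J6→J1→J5→Out: bottleneck 2, flow now 16.
No augmenting path remains; maximum flow = 16.
In the residual graph, reachable from Res: {Res, TankA}.
Min-cut edges: Res→J6 (2), Res→J1 (4), Res→TankB (10); capacity 2 + 4 + 10 = 16.
Cut capacity 19 exceeds the max flow 16, so it is not minimum.

No — its capacity is 19, but the minimum cut has capacity 16.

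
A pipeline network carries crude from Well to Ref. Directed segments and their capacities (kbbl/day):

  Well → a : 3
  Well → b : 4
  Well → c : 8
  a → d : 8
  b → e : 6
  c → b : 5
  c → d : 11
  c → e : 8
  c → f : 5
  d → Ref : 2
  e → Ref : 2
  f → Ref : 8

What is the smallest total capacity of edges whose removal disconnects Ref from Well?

9

Augment Well→a→d→Ref: bottleneck 2, flow now 2.
Augment Well→b→e→Ref: bottleneck 2, flow now 4.
Augment Well→c→f→Ref: bottleneck 5, flow now 9.
No augmenting path remains; maximum flow = 9.
By max-flow min-cut, the minimum cut capacity equals the max flow.
In the residual graph, reachable from Well: {Well, a, b, c, d, e}.
Min-cut edges: c→f (5), d→Ref (2), e→Ref (2); capacity 5 + 2 + 2 = 9.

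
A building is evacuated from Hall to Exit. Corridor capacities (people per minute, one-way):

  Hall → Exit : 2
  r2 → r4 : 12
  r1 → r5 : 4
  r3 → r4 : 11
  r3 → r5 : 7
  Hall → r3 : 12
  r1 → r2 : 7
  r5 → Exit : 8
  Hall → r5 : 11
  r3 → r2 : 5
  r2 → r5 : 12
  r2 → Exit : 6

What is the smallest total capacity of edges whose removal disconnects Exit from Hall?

15

Augment Hall→Exit: bottleneck 2, flow now 2.
Augment Hall→r5→Exit: bottleneck 8, flow now 10.
Augment Hall→r3→r2→Exit: bottleneck 5, flow now 15.
No augmenting path remains; maximum flow = 15.
By max-flow min-cut, the minimum cut capacity equals the max flow.
In the residual graph, reachable from Hall: {Hall, r3, r4, r5}.
Min-cut edges: Hall→Exit (2), r3→r2 (5), r5→Exit (8); capacity 2 + 5 + 8 = 15.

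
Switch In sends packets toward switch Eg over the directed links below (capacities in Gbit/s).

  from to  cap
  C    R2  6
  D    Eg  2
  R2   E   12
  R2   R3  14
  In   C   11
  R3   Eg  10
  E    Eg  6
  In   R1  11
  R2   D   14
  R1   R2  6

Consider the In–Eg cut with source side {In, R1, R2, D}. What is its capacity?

39

Edges leaving {In, R1, R2, D}: In→C (11), R2→E (12), R2→R3 (14), D→Eg (2).
Cut capacity = 11 + 12 + 14 + 2 = 39.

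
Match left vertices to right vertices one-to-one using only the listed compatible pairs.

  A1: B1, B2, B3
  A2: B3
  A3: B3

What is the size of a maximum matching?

Unit-capacity flow: source→left, listed edges, right→sink; max matching = max flow.
Augmenting path A1→B1 (+1); matched 1.
Augmenting path A2→B3 (+1); matched 2.
No augmenting path remains; maximum matching = 2.
König certificate: {A1, B3} is a vertex cover of size 2 (every listed pair touches it), so no matching can be larger.

2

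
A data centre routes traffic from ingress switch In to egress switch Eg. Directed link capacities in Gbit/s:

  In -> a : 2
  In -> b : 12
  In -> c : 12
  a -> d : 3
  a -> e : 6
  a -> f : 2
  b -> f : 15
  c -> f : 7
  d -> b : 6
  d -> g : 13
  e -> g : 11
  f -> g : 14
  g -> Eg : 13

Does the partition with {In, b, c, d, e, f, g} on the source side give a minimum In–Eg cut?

No — its capacity is 15, but the minimum cut has capacity 13.

Given cut capacity: 2 + 13 = 15.
Augment In→a→d→g→Eg: bottleneck 2, flow now 2.
Augment In→b→f→g→Eg: bottleneck 11, flow now 13.
No augmenting path remains; maximum flow = 13.
In the residual graph, reachable from In: {In, a, b, c, d, e, f, g}.
Min-cut edges: g→Eg (13); capacity 13 = 13.
Cut capacity 15 exceeds the max flow 13, so it is not minimum.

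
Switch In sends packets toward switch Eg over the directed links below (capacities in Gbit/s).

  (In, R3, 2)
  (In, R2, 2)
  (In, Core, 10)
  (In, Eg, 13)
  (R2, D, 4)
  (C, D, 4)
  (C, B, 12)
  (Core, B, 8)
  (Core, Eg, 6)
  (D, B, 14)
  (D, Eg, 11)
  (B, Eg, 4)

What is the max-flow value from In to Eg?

Augment In→Eg: bottleneck 13, flow now 13.
Augment In→Core→Eg: bottleneck 6, flow now 19.
Augment In→R2→D→Eg: bottleneck 2, flow now 21.
Augment In→Core→B→Eg: bottleneck 4, flow now 25.
No augmenting path remains; maximum flow = 25.
In the residual graph, reachable from In: {In, R3}.
Min-cut edges: In→R2 (2), In→Core (10), In→Eg (13); capacity 2 + 10 + 13 = 25.
This cut is saturated, so no flow can exceed 25.

25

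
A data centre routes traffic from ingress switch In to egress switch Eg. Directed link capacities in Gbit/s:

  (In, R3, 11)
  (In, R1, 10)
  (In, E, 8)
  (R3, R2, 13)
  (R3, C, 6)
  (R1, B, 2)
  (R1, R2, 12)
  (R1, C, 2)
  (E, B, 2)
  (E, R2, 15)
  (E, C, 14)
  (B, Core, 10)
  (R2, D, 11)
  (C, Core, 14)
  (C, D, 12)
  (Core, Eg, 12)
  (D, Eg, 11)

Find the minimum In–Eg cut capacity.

Augment In→R3→R2→D→Eg: bottleneck 11, flow now 11.
Augment In→R1→B→Core→Eg: bottleneck 2, flow now 13.
Augment In→R1→C→Core→Eg: bottleneck 2, flow now 15.
Augment In→E→B→Core→Eg: bottleneck 2, flow now 17.
Augment In→E→C→Core→Eg: bottleneck 6, flow now 23.
No augmenting path remains; maximum flow = 23.
By max-flow min-cut, the minimum cut capacity equals the max flow.
In the residual graph, reachable from In: {In, R3, R1, E, B, R2, C, Core, D}.
Min-cut edges: Core→Eg (12), D→Eg (11); capacity 12 + 11 = 23.

23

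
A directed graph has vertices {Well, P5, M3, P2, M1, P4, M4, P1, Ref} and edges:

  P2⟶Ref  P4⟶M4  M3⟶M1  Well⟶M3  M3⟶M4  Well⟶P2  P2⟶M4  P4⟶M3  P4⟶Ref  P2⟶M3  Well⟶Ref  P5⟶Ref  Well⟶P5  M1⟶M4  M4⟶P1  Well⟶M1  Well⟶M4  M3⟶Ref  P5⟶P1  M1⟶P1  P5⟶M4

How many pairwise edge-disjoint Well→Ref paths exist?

4

Assign every edge capacity 1; by Menger, the answer equals the max flow.
Path Well→Ref (+1); total 1.
Path Well→P5→Ref (+1); total 2.
Path Well→M3→Ref (+1); total 3.
Path Well→P2→Ref (+1); total 4.
No residual Well→Ref path; max flow = 4.
Certifying cut of size 4: {Well→M3, Well→P2, Well→P5, Well→Ref}.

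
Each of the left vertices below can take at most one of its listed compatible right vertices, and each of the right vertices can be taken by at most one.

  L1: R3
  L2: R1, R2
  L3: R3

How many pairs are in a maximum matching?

Unit-capacity flow: source→left, listed edges, right→sink; max matching = max flow.
Augmenting path L1→R3 (+1); matched 1.
Augmenting path L2→R1 (+1); matched 2.
No augmenting path remains; maximum matching = 2.
König certificate: {L2, R3} is a vertex cover of size 2 (every listed pair touches it), so no matching can be larger.

2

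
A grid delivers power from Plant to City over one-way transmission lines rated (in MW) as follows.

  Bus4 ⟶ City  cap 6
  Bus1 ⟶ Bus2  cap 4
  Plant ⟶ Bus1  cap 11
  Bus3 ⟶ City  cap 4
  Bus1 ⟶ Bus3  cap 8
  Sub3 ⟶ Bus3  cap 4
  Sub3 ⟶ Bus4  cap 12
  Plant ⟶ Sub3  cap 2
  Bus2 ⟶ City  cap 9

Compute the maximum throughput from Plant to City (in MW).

10

Augment Plant→Sub3→Bus3→City: bottleneck 2, flow now 2.
Augment Plant→Bus1→Bus2→City: bottleneck 4, flow now 6.
Augment Plant→Bus1→Bus3→City: bottleneck 2, flow now 8.
Augment Plant→Bus1→Bus3→Sub3→Bus4→City: bottleneck 2, flow now 10. (uses reverse residual edge)
No augmenting path remains; maximum flow = 10.
In the residual graph, reachable from Plant: {Plant, Bus1, Bus3}.
Min-cut edges: Plant→Sub3 (2), Bus1→Bus2 (4), Bus3→City (4); capacity 2 + 4 + 4 = 10.
This cut is saturated, so no flow can exceed 10.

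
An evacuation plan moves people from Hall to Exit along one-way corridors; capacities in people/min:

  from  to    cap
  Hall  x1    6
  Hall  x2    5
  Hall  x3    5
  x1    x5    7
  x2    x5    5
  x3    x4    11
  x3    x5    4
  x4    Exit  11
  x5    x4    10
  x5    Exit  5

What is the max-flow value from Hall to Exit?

Augment Hall→x1→x5→Exit: bottleneck 5, flow now 5.
Augment Hall→x3→x4→Exit: bottleneck 5, flow now 10.
Augment Hall→x1→x5→x4→Exit: bottleneck 1, flow now 11.
Augment Hall→x2→x5→x4→Exit: bottleneck 5, flow now 16.
No augmenting path remains; maximum flow = 16.
In the residual graph, reachable from Hall: {Hall}.
Min-cut edges: Hall→x1 (6), Hall→x2 (5), Hall→x3 (5); capacity 6 + 5 + 5 = 16.
This cut is saturated, so no flow can exceed 16.

16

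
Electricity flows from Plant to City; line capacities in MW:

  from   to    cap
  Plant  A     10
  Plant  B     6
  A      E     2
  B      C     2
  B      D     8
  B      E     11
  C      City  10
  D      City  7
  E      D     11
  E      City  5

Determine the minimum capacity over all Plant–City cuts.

8

Augment Plant→A→E→City: bottleneck 2, flow now 2.
Augment Plant→B→C→City: bottleneck 2, flow now 4.
Augment Plant→B→D→City: bottleneck 4, flow now 8.
No augmenting path remains; maximum flow = 8.
By max-flow min-cut, the minimum cut capacity equals the max flow.
In the residual graph, reachable from Plant: {Plant, A}.
Min-cut edges: Plant→B (6), A→E (2); capacity 6 + 2 = 8.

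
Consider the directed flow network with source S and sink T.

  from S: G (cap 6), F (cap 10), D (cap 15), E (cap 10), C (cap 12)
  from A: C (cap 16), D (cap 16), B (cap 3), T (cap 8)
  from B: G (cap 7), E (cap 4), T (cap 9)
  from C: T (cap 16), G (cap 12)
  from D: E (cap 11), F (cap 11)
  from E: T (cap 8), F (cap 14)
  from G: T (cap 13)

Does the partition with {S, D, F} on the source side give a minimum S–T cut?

No — its capacity is 39, but the minimum cut has capacity 26.

Given cut capacity: 12 + 10 + 6 + 11 = 39.
Augment S→C→T: bottleneck 12, flow now 12.
Augment S→E→T: bottleneck 8, flow now 20.
Augment S→G→T: bottleneck 6, flow now 26.
No augmenting path remains; maximum flow = 26.
In the residual graph, reachable from S: {S, D, E, F}.
Min-cut edges: S→C (12), S→G (6), E→T (8); capacity 12 + 6 + 8 = 26.
Cut capacity 39 exceeds the max flow 26, so it is not minimum.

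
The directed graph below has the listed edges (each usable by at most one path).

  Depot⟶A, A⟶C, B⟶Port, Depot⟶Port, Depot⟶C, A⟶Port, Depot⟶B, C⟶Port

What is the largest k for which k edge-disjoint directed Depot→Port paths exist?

Assign every edge capacity 1; by Menger, the answer equals the max flow.
Path Depot→Port (+1); total 1.
Path Depot→A→Port (+1); total 2.
Path Depot→B→Port (+1); total 3.
Path Depot→C→Port (+1); total 4.
No residual Depot→Port path; max flow = 4.
Certifying cut of size 4: {Depot→A, Depot→B, Depot→C, Depot→Port}.

4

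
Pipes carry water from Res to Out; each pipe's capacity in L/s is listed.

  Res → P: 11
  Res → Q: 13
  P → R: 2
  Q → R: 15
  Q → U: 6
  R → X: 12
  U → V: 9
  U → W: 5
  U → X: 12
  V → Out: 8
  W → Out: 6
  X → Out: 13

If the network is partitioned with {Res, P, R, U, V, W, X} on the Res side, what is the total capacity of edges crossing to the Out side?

40

Edges leaving {Res, P, R, U, V, W, X}: Res→Q (13), V→Out (8), W→Out (6), X→Out (13).
Cut capacity = 13 + 8 + 6 + 13 = 40.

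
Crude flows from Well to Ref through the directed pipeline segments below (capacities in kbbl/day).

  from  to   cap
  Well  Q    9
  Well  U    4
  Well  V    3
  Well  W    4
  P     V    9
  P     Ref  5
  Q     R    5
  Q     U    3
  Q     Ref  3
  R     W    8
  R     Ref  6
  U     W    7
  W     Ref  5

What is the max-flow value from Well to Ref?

Augment Well→Q→Ref: bottleneck 3, flow now 3.
Augment Well→W→Ref: bottleneck 4, flow now 7.
Augment Well→Q→R→Ref: bottleneck 5, flow now 12.
Augment Well→U→W→Ref: bottleneck 1, flow now 13.
No augmenting path remains; maximum flow = 13.
In the residual graph, reachable from Well: {Well, Q, U, V, W}.
Min-cut edges: Q→R (5), Q→Ref (3), W→Ref (5); capacity 5 + 3 + 5 = 13.
This cut is saturated, so no flow can exceed 13.

13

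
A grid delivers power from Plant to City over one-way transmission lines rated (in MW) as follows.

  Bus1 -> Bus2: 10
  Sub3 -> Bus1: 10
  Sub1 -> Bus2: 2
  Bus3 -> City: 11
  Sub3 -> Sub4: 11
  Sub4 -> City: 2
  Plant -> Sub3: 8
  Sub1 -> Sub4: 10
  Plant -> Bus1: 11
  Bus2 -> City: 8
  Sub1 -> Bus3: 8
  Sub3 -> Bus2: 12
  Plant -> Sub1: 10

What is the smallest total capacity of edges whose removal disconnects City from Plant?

18

Augment Plant→Bus1→Bus2→City: bottleneck 8, flow now 8.
Augment Plant→Sub3→Sub4→City: bottleneck 2, flow now 10.
Augment Plant→Sub1→Bus3→City: bottleneck 8, flow now 18.
No augmenting path remains; maximum flow = 18.
By max-flow min-cut, the minimum cut capacity equals the max flow.
In the residual graph, reachable from Plant: {Plant, Bus1, Sub3, Sub1, Sub4, Bus2}.
Min-cut edges: Sub1→Bus3 (8), Sub4→City (2), Bus2→City (8); capacity 8 + 2 + 8 = 18.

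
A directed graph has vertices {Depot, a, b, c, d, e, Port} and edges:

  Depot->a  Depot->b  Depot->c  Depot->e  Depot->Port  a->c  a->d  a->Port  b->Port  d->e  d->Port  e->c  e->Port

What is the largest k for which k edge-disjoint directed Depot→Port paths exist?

4

Assign every edge capacity 1; by Menger, the answer equals the max flow.
Path Depot→Port (+1); total 1.
Path Depot→a→Port (+1); total 2.
Path Depot→b→Port (+1); total 3.
Path Depot→e→Port (+1); total 4.
No residual Depot→Port path; max flow = 4.
Certifying cut of size 4: {Depot→Port, Depot→a, Depot→b, Depot→e}.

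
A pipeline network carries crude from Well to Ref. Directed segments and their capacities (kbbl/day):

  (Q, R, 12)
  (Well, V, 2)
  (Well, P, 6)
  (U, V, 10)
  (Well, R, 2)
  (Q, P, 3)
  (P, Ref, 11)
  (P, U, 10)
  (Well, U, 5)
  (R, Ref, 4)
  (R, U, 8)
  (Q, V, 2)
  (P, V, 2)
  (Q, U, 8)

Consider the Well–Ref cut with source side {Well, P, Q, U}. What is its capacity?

Edges leaving {Well, P, Q, U}: Well→R (2), Well→V (2), P→V (2), P→Ref (11), Q→R (12), Q→V (2), U→V (10).
Cut capacity = 2 + 2 + 2 + 11 + 12 + 2 + 10 = 41.

41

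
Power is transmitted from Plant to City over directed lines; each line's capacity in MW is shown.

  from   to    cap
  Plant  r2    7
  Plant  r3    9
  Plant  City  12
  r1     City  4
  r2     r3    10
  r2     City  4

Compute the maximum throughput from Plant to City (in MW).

Augment Plant→City: bottleneck 12, flow now 12.
Augment Plant→r2→City: bottleneck 4, flow now 16.
No augmenting path remains; maximum flow = 16.
In the residual graph, reachable from Plant: {Plant, r2, r3}.
Min-cut edges: Plant→City (12), r2→City (4); capacity 12 + 4 = 16.
This cut is saturated, so no flow can exceed 16.

16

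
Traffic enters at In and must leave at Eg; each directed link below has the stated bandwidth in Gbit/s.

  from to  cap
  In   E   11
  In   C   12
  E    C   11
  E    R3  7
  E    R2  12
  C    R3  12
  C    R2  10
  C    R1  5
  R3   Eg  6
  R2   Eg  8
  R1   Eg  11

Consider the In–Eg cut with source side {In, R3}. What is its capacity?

29

Edges leaving {In, R3}: In→E (11), In→C (12), R3→Eg (6).
Cut capacity = 11 + 12 + 6 = 29.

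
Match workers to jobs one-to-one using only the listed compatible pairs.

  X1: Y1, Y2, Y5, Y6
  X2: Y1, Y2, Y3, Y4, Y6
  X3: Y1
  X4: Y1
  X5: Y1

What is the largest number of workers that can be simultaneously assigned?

Unit-capacity flow: source→left, listed edges, right→sink; max matching = max flow.
Augmenting path X1→Y1 (+1); matched 1.
Augmenting path X2→Y2 (+1); matched 2.
Augmenting path X3→Y1→X1→Y5 (+1); matched 3.
No augmenting path remains; maximum matching = 3.
König certificate: {X1, X2, Y1} is a vertex cover of size 3 (every listed pair touches it), so no matching can be larger.

3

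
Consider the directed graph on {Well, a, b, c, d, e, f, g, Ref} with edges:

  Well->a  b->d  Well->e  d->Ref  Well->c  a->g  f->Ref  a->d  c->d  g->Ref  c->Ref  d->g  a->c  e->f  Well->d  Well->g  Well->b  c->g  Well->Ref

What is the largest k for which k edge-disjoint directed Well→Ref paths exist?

5

Assign every edge capacity 1; by Menger, the answer equals the max flow.
Path Well→Ref (+1); total 1.
Path Well→c→Ref (+1); total 2.
Path Well→d→Ref (+1); total 3.
Path Well→g→Ref (+1); total 4.
Path Well→e→f→Ref (+1); total 5.
No residual Well→Ref path; max flow = 5.
Certifying cut of size 5: {Well→Ref, Well→e, c→Ref, d→Ref, g→Ref}.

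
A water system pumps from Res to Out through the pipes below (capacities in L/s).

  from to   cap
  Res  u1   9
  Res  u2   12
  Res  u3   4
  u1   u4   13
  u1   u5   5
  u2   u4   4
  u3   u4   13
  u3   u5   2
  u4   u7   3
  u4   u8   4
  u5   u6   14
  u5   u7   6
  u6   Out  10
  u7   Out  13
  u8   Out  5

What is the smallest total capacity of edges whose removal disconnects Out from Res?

14

Augment Res→u1→u4→u7→Out: bottleneck 3, flow now 3.
Augment Res→u1→u4→u8→Out: bottleneck 4, flow now 7.
Augment Res→u1→u5→u6→Out: bottleneck 2, flow now 9.
Augment Res→u3→u5→u6→Out: bottleneck 2, flow now 11.
Augment Res→u2→u4→u1→u5→u6→Out: bottleneck 3, flow now 14. (uses reverse residual edge)
No augmenting path remains; maximum flow = 14.
By max-flow min-cut, the minimum cut capacity equals the max flow.
In the residual graph, reachable from Res: {Res, u1, u2, u3, u4}.
Min-cut edges: u1→u5 (5), u3→u5 (2), u4→u7 (3), u4→u8 (4); capacity 5 + 2 + 3 + 4 = 14.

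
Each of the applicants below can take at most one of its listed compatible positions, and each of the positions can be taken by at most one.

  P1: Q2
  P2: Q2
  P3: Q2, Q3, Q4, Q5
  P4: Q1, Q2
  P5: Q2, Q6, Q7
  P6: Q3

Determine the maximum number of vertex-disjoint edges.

5

Unit-capacity flow: source→left, listed edges, right→sink; max matching = max flow.
Augmenting path P1→Q2 (+1); matched 1.
Augmenting path P3→Q3 (+1); matched 2.
Augmenting path P4→Q1 (+1); matched 3.
Augmenting path P5→Q6 (+1); matched 4.
Augmenting path P6→Q3→P3→Q4 (+1); matched 5.
No augmenting path remains; maximum matching = 5.
König certificate: {P3, P4, P5, P6, Q2} is a vertex cover of size 5 (every listed pair touches it), so no matching can be larger.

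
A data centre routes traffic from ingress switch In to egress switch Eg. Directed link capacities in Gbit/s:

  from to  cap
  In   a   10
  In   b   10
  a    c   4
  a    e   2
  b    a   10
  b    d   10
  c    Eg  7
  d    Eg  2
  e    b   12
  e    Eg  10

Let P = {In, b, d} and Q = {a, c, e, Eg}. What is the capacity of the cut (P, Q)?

Edges leaving {In, b, d}: In→a (10), b→a (10), d→Eg (2).
Cut capacity = 10 + 10 + 2 = 22.

22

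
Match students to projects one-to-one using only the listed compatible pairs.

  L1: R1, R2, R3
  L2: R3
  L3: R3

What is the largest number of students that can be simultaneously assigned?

Unit-capacity flow: source→left, listed edges, right→sink; max matching = max flow.
Augmenting path L1→R1 (+1); matched 1.
Augmenting path L2→R3 (+1); matched 2.
No augmenting path remains; maximum matching = 2.
König certificate: {L1, R3} is a vertex cover of size 2 (every listed pair touches it), so no matching can be larger.

2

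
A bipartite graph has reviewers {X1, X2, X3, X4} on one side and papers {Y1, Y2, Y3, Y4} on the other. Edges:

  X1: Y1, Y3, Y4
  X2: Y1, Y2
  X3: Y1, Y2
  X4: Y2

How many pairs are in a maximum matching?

Unit-capacity flow: source→left, listed edges, right→sink; max matching = max flow.
Augmenting path X1→Y1 (+1); matched 1.
Augmenting path X2→Y2 (+1); matched 2.
Augmenting path X3→Y1→X1→Y3 (+1); matched 3.
No augmenting path remains; maximum matching = 3.
König certificate: {X1, Y1, Y2} is a vertex cover of size 3 (every listed pair touches it), so no matching can be larger.

3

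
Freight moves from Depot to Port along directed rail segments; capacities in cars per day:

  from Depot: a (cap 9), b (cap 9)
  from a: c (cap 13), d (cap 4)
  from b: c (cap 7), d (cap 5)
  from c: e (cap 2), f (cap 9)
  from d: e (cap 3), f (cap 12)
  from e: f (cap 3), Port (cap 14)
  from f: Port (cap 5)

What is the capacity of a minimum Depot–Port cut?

Augment Depot→a→c→e→Port: bottleneck 2, flow now 2.
Augment Depot→a→c→f→Port: bottleneck 5, flow now 7.
Augment Depot→a→d→e→Port: bottleneck 2, flow now 9.
Augment Depot→b→d→e→Port: bottleneck 1, flow now 10.
No augmenting path remains; maximum flow = 10.
By max-flow min-cut, the minimum cut capacity equals the max flow.
In the residual graph, reachable from Depot: {Depot, a, b, c, d, f}.
Min-cut edges: c→e (2), d→e (3), f→Port (5); capacity 2 + 3 + 5 = 10.

10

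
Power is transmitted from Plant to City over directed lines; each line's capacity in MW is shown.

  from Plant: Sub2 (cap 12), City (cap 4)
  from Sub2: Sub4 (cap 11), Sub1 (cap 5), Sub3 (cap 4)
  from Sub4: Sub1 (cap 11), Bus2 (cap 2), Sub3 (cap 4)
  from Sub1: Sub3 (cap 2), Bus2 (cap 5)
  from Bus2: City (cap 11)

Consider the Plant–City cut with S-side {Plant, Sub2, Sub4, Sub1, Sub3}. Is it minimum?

Yes — it is a minimum cut (capacity 11).

Given cut capacity: 4 + 2 + 5 = 11.
Augment Plant→City: bottleneck 4, flow now 4.
Augment Plant→Sub2→Sub4→Bus2→City: bottleneck 2, flow now 6.
Augment Plant→Sub2→Sub1→Bus2→City: bottleneck 5, flow now 11.
No augmenting path remains; maximum flow = 11.
Cut capacity 11 equals the max flow, so it is a minimum cut.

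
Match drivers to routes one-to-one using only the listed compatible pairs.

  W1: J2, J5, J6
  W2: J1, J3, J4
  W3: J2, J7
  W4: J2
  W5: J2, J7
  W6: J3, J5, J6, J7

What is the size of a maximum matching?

5

Unit-capacity flow: source→left, listed edges, right→sink; max matching = max flow.
Augmenting path W1→J2 (+1); matched 1.
Augmenting path W2→J1 (+1); matched 2.
Augmenting path W3→J7 (+1); matched 3.
Augmenting path W6→J3 (+1); matched 4.
Augmenting path W4→J2→W1→J5 (+1); matched 5.
No augmenting path remains; maximum matching = 5.
König certificate: {W1, W2, W6, J2, J7} is a vertex cover of size 5 (every listed pair touches it), so no matching can be larger.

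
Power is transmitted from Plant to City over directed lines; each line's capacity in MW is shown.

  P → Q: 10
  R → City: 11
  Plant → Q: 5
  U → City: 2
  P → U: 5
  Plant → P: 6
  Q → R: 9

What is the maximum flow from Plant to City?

11

Augment Plant→P→U→City: bottleneck 2, flow now 2.
Augment Plant→Q→R→City: bottleneck 5, flow now 7.
Augment Plant→P→Q→R→City: bottleneck 4, flow now 11.
No augmenting path remains; maximum flow = 11.
In the residual graph, reachable from Plant: {Plant}.
Min-cut edges: Plant→P (6), Plant→Q (5); capacity 6 + 5 = 11.
This cut is saturated, so no flow can exceed 11.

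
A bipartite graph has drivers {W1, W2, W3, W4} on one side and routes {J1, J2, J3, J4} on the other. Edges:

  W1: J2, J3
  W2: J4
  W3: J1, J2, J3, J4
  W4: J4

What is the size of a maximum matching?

Unit-capacity flow: source→left, listed edges, right→sink; max matching = max flow.
Augmenting path W1→J2 (+1); matched 1.
Augmenting path W2→J4 (+1); matched 2.
Augmenting path W3→J1 (+1); matched 3.
No augmenting path remains; maximum matching = 3.
König certificate: {W1, W3, J4} is a vertex cover of size 3 (every listed pair touches it), so no matching can be larger.

3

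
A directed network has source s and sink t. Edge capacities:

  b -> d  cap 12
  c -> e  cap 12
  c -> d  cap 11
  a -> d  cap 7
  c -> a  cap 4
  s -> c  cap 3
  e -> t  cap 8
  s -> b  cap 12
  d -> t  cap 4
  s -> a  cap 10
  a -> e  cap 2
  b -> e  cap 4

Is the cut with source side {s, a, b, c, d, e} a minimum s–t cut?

Given cut capacity: 4 + 8 = 12.
Augment s→a→d→t: bottleneck 4, flow now 4.
Augment s→a→e→t: bottleneck 2, flow now 6.
Augment s→b→e→t: bottleneck 4, flow now 10.
Augment s→c→e→t: bottleneck 2, flow now 12.
No augmenting path remains; maximum flow = 12.
Cut capacity 12 equals the max flow, so it is a minimum cut.

Yes — it is a minimum cut (capacity 12).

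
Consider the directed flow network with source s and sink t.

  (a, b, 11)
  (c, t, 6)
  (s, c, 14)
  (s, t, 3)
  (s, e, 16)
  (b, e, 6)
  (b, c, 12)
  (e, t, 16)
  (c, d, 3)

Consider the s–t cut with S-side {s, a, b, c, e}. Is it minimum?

Given cut capacity: 3 + 3 + 6 + 16 = 28.
Augment s→t: bottleneck 3, flow now 3.
Augment s→c→t: bottleneck 6, flow now 9.
Augment s→e→t: bottleneck 16, flow now 25.
No augmenting path remains; maximum flow = 25.
In the residual graph, reachable from s: {s, c, d}.
Min-cut edges: s→e (16), s→t (3), c→t (6); capacity 16 + 3 + 6 = 25.
Cut capacity 28 exceeds the max flow 25, so it is not minimum.

No — its capacity is 28, but the minimum cut has capacity 25.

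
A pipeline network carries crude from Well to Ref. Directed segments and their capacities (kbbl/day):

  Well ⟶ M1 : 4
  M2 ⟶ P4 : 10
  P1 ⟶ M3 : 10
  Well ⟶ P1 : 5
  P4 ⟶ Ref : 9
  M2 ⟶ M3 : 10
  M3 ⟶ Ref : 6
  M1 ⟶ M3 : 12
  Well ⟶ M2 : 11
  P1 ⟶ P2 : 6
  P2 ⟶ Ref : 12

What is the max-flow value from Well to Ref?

Augment Well→P1→P2→Ref: bottleneck 5, flow now 5.
Augment Well→M1→M3→Ref: bottleneck 4, flow now 9.
Augment Well→M2→P4→Ref: bottleneck 9, flow now 18.
Augment Well→M2→M3→Ref: bottleneck 2, flow now 20.
No augmenting path remains; maximum flow = 20.
In the residual graph, reachable from Well: {Well}.
Min-cut edges: Well→P1 (5), Well→M1 (4), Well→M2 (11); capacity 5 + 4 + 11 = 20.
This cut is saturated, so no flow can exceed 20.

20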